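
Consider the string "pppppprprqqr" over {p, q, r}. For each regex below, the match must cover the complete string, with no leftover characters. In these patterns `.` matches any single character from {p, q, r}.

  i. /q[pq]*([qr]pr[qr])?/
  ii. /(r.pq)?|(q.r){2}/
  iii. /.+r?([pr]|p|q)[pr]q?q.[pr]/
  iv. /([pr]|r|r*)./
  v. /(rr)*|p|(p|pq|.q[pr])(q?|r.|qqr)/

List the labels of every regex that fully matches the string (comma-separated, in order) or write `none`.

iii

i → no match — must start with "q"
ii → no match
iii → match
iv → no match
v → no match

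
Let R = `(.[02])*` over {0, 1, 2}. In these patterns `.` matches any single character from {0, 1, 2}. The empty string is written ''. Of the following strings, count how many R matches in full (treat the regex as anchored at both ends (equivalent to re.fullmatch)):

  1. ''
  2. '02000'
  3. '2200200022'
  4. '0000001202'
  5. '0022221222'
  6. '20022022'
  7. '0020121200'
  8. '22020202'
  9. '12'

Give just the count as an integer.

8

1 → match
2 → no match
3 → match
4 → match
5 → match
6 → match
7 → match
8 → match
9 → match
Total matched: 8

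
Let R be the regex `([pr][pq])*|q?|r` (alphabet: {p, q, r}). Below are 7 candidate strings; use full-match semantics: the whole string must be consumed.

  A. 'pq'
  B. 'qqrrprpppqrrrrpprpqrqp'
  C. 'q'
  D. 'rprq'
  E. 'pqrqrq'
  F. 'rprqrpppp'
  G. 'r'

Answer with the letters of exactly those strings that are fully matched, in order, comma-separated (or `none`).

A → match
B → no match
C → match
D → match
E → match
F → no match
G → match

A, C, D, E, G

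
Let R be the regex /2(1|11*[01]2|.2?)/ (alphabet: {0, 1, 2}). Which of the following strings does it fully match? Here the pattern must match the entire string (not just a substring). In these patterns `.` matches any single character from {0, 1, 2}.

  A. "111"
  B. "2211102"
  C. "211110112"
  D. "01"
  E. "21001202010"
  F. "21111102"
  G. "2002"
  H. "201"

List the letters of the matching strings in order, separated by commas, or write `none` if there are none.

A → no match — must start with "2"
B → no match
C → no match
D → no match — must start with "2"
E → no match
F → match
G → no match
H → no match

F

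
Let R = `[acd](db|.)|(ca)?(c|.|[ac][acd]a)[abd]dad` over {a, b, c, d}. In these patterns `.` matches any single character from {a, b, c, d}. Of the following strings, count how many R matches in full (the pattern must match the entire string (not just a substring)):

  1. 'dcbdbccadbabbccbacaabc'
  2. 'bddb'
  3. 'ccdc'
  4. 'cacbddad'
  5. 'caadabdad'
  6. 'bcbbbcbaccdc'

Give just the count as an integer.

1

1 → no match
2 → no match
3 → no match
4 → no match
5 → match
6 → no match
Total matched: 1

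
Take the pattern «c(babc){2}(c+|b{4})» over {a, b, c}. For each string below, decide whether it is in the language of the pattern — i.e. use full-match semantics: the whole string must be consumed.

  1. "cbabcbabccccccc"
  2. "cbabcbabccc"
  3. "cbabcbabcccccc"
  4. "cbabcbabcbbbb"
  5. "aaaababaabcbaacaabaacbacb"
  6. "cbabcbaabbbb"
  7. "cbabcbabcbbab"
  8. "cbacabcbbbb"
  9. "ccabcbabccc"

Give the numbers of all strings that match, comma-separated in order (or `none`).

1, 2, 3, 4

1 → match
2 → match
3 → match
4 → match
5 → no match — must start with "cbabc"
6 → no match
7 → no match
8 → no match — must start with "cbabc"
9 → no match — must start with "cbabc"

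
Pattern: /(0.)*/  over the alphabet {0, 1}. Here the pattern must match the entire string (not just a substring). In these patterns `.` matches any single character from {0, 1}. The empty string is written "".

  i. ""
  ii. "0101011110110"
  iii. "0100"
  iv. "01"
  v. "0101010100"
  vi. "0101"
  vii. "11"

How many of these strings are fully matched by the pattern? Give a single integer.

5

i. "" → match
ii → no match
iii. "0100" → match
iv. "01" → match
v. "0101010100" → match
vi. "0101" → match
vii. "11" → no match
Total matched: 5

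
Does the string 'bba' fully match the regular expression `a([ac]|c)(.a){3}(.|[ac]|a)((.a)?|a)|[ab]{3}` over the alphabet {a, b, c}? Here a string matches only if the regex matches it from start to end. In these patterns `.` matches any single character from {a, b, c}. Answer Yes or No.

Yes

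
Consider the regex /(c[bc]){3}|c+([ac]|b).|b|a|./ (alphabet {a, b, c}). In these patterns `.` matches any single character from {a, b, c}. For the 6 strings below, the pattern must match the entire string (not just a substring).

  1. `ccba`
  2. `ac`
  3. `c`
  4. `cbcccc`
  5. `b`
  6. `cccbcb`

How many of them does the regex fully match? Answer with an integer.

1 → match
2 → no match
3 → match
4 → match
5 → match
6 → match
Total matched: 5

5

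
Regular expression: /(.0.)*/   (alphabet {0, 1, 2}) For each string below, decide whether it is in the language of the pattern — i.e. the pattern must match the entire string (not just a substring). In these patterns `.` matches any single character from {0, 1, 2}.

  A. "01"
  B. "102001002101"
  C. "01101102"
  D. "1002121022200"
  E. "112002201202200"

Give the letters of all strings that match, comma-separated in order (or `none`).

B

A. "01" → no match
B. "102001002101" → match
C. "01101102" → no match
D → no match
E → no match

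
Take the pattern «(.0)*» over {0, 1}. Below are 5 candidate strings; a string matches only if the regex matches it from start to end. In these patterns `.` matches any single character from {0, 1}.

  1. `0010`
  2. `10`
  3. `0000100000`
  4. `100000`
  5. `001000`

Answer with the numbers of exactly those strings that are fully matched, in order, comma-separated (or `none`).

1 → match
2 → match
3 → match
4 → match
5 → match

1, 2, 3, 4, 5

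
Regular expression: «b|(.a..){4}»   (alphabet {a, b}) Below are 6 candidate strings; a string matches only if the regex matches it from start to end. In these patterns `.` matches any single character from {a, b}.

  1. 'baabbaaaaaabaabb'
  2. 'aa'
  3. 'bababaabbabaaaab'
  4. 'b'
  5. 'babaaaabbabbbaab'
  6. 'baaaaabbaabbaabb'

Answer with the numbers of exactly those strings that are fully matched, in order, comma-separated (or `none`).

1, 3, 4, 5, 6

1 → match
2 → no match
3 → match
4 → match
5 → match
6 → match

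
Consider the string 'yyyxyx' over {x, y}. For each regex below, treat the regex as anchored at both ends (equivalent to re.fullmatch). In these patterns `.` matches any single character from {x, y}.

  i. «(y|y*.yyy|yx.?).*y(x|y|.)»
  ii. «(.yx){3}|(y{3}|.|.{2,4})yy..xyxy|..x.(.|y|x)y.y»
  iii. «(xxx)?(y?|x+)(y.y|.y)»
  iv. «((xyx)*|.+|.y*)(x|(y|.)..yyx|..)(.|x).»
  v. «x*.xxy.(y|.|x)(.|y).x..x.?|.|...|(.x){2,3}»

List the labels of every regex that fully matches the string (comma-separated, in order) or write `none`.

i, iv

i → match
ii → no match
iii → no match — must end with 'y'
iv → match
v → no match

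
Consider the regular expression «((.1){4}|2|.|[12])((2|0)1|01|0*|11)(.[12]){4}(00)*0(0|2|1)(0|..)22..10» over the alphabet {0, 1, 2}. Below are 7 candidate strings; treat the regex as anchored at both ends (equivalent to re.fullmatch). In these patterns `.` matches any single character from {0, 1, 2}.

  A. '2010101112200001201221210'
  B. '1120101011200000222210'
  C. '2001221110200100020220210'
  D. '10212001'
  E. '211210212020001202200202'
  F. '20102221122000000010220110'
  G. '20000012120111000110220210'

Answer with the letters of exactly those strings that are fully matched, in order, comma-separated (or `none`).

F, G

A → no match
B → no match
C → no match
D. '10212001' → no match — must end with '10'
E → no match — must end with '10'
F → match
G → match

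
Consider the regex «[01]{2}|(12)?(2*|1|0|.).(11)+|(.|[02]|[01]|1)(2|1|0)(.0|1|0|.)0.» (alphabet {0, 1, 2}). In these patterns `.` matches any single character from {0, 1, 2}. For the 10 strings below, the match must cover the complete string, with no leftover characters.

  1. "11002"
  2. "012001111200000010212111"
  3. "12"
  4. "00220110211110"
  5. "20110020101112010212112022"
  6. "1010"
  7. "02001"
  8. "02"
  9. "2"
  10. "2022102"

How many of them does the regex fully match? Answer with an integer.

1 → match
2 → no match
3 → no match
4 → no match
5 → no match
6 → no match
7 → match
8 → no match
9 → no match
10 → no match
Total matched: 2

2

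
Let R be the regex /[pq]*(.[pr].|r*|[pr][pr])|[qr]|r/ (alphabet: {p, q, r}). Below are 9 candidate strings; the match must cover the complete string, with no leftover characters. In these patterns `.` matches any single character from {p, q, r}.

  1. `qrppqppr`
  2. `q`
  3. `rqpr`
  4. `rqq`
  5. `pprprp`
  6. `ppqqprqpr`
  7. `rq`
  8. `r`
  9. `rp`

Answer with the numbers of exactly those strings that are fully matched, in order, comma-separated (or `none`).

2, 8, 9

1. `qrppqppr` → no match
2. `q` → match
3. `rqpr` → no match
4. `rqq` → no match
5. `pprprp` → no match
6. `ppqqprqpr` → no match
7. `rq` → no match
8. `r` → match
9. `rp` → match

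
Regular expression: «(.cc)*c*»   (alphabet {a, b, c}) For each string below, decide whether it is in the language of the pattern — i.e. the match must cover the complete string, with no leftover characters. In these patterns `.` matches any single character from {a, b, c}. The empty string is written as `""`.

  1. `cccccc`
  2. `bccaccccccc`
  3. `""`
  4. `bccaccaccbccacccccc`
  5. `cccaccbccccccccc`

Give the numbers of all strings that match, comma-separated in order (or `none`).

1 → match
2 → match
3 → match
4 → match
5 → match

1, 2, 3, 4, 5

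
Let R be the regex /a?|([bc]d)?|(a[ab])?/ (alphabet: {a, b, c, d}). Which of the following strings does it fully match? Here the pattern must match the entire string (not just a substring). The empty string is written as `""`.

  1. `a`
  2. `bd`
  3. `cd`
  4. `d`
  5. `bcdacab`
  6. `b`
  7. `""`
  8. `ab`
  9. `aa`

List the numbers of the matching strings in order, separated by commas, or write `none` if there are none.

1 → match
2 → match
3 → match
4 → no match
5 → no match
6 → no match
7 → match
8 → match
9 → match

1, 2, 3, 7, 8, 9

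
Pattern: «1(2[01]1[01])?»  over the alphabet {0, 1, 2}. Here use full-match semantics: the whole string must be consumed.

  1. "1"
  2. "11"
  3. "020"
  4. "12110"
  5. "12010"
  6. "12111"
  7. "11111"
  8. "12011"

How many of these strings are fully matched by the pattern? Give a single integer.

5

1. "1" → match
2. "11" → no match
3. "020" → no match — must start with "1"
4. "12110" → match
5. "12010" → match
6. "12111" → match
7. "11111" → no match
8. "12011" → match
Total matched: 5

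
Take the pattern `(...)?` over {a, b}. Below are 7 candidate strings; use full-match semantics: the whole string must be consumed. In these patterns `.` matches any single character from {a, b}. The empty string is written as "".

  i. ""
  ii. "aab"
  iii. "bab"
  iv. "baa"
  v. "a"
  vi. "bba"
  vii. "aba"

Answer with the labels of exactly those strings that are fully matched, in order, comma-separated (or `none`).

i, ii, iii, iv, vi, vii

i. "" → match
ii. "aab" → match
iii. "bab" → match
iv. "baa" → match
v. "a" → no match
vi. "bba" → match
vii. "aba" → match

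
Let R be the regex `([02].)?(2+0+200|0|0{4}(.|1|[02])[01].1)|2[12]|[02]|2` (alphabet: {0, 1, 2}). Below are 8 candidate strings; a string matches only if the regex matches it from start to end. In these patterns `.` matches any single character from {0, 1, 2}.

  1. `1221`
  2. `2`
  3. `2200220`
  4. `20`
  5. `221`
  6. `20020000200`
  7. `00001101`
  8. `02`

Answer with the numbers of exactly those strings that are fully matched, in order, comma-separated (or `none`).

1 → no match
2 → match
3 → no match
4 → no match
5 → no match
6 → no match
7 → match
8 → no match

2, 7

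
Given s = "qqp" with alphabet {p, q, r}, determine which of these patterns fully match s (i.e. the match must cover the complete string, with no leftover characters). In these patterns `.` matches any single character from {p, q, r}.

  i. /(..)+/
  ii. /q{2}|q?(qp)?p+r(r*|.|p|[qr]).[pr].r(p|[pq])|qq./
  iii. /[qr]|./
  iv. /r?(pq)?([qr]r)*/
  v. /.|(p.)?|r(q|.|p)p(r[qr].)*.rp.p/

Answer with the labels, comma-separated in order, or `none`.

ii

i → no match
ii → match
iii → no match
iv → no match
v → no match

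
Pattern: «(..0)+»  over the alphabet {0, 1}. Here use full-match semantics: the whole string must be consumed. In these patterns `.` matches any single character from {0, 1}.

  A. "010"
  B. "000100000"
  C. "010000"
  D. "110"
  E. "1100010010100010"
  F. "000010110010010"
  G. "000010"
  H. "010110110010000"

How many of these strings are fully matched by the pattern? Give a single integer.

A → match
B → match
C → match
D → match
E → no match
F → match
G → match
H → match
Total matched: 7

7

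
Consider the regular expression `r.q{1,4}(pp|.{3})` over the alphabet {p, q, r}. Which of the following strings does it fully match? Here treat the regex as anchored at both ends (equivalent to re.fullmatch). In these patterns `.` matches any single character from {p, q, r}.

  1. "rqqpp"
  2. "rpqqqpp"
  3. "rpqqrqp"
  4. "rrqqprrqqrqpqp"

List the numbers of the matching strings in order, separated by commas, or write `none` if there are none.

1, 2, 3

1. "rqqpp" → match
2. "rpqqqpp" → match
3. "rpqqrqp" → match
4 → no match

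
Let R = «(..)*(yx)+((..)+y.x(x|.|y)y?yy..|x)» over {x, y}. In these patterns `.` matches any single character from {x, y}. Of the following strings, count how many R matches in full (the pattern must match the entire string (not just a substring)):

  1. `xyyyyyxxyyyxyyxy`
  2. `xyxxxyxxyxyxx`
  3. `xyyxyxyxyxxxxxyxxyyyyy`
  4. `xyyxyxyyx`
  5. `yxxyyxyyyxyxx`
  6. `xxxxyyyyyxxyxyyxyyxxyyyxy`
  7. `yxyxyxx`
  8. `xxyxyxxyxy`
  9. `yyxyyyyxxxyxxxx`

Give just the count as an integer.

5

1 → no match
2 → match
3 → match
4 → no match
5 → match
6 → match
7 → match
8 → no match
9 → no match
Total matched: 5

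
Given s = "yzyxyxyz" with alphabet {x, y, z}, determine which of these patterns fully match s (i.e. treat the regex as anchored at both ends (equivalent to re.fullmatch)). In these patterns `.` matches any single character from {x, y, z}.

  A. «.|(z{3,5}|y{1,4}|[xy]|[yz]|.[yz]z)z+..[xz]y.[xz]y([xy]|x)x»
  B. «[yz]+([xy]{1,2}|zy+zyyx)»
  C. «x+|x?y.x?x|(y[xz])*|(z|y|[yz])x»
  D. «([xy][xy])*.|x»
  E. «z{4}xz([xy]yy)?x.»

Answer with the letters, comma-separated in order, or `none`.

A → no match
B → no match
C → match
D → no match
E → no match — must start with "z"

C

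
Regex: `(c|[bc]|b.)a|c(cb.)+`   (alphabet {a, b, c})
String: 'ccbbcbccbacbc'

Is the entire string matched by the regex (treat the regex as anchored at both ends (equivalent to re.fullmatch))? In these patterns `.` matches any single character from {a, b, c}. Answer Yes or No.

Yes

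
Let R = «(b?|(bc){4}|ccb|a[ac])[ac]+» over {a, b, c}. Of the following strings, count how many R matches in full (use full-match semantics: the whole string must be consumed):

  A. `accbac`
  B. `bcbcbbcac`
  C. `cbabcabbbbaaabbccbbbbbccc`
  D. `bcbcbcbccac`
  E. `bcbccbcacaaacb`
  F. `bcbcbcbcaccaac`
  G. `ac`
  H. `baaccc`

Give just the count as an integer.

4

A. `accbac` → no match
B. `bcbcbbcac` → no match
C → no match
D. `bcbcbcbccac` → match
E → no match
F → match
G. `ac` → match
H. `baaccc` → match
Total matched: 4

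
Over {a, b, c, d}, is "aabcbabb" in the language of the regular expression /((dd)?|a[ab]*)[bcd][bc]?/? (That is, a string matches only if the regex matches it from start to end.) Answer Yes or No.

No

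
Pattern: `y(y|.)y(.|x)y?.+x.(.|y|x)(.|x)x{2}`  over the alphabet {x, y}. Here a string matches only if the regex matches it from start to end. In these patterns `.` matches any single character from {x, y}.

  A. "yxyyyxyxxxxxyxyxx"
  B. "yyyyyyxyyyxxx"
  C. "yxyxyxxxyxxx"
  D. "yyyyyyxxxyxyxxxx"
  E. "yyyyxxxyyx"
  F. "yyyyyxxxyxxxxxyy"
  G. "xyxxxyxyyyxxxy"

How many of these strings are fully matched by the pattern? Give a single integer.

3

A → match
B → no match
C → match
D → match
E → no match
F → no match — must end with "x"
G → no match — must start with "y"
Total matched: 3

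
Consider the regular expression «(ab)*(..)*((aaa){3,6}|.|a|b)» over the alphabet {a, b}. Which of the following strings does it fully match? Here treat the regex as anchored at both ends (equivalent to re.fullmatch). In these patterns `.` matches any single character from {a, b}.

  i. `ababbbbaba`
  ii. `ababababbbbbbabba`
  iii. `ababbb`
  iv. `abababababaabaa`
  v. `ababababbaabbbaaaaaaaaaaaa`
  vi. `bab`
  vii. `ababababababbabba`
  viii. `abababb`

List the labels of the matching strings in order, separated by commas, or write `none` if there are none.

i → no match
ii → match
iii → no match
iv → match
v → match
vi → match
vii → match
viii → match

ii, iv, v, vi, vii, viii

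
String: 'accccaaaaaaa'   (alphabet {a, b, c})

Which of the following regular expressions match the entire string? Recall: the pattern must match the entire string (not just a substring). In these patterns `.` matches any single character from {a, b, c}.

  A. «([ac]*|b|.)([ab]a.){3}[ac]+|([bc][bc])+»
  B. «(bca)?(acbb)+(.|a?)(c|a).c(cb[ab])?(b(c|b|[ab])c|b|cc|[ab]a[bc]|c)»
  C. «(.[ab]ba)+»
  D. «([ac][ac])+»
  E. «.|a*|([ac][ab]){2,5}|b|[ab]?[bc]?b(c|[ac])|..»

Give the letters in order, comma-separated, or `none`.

D

A → no match
B → no match
C → no match — must end with 'ba'
D → match
E → no match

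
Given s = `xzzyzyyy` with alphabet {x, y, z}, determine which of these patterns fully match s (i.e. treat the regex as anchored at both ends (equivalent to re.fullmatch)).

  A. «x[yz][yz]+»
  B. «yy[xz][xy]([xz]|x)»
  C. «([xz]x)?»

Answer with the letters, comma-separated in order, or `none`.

A

A → match
B → no match — must start with `yy`
C → no match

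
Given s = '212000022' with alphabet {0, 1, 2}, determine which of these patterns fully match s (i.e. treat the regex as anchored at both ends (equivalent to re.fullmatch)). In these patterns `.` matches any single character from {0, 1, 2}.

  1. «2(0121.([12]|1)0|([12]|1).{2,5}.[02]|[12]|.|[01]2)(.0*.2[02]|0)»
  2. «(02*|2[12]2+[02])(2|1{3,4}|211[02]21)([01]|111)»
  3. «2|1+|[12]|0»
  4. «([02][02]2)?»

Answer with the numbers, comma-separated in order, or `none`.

1 → match
2 → no match
3 → no match
4 → no match

1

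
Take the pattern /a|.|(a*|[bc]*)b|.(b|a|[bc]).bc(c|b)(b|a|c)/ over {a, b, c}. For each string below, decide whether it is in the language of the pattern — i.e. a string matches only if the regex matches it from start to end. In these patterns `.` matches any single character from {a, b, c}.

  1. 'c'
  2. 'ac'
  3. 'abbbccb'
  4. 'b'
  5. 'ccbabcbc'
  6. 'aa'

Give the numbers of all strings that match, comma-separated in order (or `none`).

1, 3, 4

1 → match
2 → no match
3 → match
4 → match
5 → no match
6 → no match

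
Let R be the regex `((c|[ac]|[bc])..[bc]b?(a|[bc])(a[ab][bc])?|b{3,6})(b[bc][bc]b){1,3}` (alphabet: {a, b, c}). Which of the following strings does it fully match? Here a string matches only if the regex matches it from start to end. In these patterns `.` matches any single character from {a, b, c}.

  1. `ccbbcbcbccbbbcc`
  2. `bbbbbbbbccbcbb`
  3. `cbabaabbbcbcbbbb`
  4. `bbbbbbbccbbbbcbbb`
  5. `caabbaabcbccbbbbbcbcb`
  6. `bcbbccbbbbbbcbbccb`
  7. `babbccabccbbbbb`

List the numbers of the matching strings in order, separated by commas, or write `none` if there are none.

1 → no match — must end with `b`
2 → no match
3 → no match
4 → no match
5 → no match
6 → no match
7 → no match

none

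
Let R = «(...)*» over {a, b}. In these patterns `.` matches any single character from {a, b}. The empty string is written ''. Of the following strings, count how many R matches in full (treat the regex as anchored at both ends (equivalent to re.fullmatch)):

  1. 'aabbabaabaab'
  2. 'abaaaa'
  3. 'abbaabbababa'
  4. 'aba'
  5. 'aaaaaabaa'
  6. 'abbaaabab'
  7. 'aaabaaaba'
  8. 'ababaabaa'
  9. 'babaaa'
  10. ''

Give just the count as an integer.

1 → match
2 → match
3 → match
4 → match
5 → match
6 → match
7 → match
8 → match
9 → match
10 → match
Total matched: 10

10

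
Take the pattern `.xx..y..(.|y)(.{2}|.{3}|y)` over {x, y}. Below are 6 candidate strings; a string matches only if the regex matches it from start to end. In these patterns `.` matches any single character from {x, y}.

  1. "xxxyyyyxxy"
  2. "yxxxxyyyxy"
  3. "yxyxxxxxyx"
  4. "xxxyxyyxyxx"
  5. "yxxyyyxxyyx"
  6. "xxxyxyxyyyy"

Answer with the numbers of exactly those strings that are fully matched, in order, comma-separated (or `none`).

1 → match
2 → match
3 → no match
4 → match
5 → match
6 → match

1, 2, 4, 5, 6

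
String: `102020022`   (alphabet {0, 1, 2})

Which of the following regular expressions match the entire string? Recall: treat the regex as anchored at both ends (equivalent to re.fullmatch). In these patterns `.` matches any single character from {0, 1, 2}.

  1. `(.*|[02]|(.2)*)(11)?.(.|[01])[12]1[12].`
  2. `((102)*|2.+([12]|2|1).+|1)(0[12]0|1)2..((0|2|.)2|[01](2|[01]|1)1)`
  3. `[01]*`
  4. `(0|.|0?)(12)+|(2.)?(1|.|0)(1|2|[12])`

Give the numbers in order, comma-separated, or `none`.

1 → no match
2 → match
3 → no match
4 → no match

2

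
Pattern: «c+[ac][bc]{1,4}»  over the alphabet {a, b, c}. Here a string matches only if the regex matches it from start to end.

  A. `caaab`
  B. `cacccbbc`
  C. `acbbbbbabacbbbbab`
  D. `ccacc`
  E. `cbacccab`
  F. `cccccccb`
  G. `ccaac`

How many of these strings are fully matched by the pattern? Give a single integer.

A → no match
B → no match
C → no match — must start with `c`
D → match
E → no match
F → match
G → no match
Total matched: 2

2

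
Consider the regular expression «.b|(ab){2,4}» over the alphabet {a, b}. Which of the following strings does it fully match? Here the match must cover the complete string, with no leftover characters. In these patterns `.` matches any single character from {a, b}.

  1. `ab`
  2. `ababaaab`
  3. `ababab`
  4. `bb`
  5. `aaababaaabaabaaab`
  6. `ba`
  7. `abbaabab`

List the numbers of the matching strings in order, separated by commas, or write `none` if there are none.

1, 3, 4

1 → match
2 → no match
3 → match
4 → match
5 → no match
6 → no match
7 → no match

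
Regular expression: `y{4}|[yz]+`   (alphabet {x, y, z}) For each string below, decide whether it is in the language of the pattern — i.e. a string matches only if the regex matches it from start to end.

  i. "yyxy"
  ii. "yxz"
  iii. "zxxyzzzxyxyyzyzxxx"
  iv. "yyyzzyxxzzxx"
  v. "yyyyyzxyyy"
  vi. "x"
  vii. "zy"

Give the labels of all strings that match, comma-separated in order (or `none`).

vii

i → no match
ii → no match
iii → no match
iv → no match
v → no match
vi → no match
vii → match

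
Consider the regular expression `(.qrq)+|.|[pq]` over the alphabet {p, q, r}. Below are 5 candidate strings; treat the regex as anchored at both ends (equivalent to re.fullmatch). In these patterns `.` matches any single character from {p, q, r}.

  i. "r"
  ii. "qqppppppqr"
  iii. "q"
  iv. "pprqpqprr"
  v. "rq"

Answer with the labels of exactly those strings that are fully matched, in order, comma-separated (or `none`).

i, iii

i → match
ii → no match
iii → match
iv → no match
v → no match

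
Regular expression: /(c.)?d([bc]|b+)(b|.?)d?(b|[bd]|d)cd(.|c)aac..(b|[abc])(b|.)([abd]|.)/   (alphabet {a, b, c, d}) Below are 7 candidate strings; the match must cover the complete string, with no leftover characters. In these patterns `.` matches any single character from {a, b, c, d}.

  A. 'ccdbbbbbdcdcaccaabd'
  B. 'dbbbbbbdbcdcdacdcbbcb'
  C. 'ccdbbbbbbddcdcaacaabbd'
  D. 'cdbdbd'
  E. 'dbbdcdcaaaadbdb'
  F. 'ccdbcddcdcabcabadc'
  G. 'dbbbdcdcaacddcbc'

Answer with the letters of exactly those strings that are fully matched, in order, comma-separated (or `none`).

C, G

A → no match
B → no match
C → match
D → no match
E → no match
F → no match
G → match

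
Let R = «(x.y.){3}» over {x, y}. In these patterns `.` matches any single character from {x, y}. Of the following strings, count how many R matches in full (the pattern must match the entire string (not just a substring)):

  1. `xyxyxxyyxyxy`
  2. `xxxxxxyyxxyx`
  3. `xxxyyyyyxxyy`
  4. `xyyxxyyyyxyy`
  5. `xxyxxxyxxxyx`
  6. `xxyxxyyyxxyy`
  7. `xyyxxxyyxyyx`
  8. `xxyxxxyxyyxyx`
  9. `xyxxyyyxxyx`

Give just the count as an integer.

3

1 → no match
2 → no match
3 → no match
4 → no match
5 → match
6 → match
7 → match
8 → no match
9 → no match
Total matched: 3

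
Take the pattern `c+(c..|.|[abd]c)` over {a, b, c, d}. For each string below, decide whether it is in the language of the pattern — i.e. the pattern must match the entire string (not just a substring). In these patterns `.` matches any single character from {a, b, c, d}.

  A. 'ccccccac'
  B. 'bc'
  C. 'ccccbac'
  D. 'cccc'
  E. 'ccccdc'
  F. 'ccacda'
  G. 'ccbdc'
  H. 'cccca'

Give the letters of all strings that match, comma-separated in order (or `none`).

A, D, E, H

A. 'ccccccac' → match
B. 'bc' → no match — must start with 'c'
C. 'ccccbac' → no match
D. 'cccc' → match
E. 'ccccdc' → match
F. 'ccacda' → no match
G. 'ccbdc' → no match
H. 'cccca' → match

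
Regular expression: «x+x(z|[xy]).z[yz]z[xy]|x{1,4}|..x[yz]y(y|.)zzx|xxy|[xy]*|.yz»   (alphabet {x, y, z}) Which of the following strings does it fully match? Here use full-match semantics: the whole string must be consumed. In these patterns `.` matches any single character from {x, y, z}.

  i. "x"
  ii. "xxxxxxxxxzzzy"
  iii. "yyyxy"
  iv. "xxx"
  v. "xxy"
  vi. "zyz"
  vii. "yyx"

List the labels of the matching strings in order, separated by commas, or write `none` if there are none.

i, ii, iii, iv, v, vi, vii

i → match
ii → match
iii → match
iv → match
v → match
vi → match
vii → match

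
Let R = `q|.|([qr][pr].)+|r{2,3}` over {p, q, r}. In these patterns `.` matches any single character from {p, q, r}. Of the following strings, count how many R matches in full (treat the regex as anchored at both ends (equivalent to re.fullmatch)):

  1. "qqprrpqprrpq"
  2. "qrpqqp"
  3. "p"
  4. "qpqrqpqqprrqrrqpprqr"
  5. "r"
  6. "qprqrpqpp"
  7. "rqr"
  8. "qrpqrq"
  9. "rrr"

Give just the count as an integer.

5

1 → no match
2 → no match
3 → match
4 → no match
5 → match
6 → match
7 → no match
8 → match
9 → match
Total matched: 5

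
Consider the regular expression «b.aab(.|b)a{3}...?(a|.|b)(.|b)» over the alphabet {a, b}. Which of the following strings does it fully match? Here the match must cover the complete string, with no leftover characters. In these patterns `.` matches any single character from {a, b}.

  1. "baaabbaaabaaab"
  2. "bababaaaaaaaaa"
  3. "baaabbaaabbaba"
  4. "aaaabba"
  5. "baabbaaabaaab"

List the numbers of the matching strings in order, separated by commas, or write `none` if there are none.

1, 3

1 → match
2 → no match
3 → match
4 → no match — must start with "b"
5 → no match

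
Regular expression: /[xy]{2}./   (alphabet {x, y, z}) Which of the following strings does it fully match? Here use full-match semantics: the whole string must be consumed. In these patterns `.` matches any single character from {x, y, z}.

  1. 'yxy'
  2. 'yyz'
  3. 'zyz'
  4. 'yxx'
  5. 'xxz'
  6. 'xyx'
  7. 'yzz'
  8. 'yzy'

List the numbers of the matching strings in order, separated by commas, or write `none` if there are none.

1, 2, 4, 5, 6

1 → match
2 → match
3 → no match
4 → match
5 → match
6 → match
7 → no match
8 → no match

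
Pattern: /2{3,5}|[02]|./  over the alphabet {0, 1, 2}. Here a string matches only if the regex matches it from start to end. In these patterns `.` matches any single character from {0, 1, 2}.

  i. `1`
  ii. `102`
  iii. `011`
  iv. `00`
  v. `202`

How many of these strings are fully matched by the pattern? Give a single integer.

1

i → match
ii → no match
iii → no match
iv → no match
v → no match
Total matched: 1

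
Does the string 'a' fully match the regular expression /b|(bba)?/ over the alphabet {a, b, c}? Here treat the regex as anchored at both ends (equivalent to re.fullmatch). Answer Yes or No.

No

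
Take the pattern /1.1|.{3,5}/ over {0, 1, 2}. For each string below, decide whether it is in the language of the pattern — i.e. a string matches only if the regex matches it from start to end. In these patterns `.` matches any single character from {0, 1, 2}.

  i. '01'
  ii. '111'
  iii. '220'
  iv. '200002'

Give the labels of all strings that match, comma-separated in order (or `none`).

ii, iii

i → no match
ii → match
iii → match
iv → no match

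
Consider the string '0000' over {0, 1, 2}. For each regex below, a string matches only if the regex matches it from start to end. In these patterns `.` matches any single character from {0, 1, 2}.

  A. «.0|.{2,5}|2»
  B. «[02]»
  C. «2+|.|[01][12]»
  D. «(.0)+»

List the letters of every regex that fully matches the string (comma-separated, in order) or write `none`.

A → match
B → no match
C → no match
D → match

A, D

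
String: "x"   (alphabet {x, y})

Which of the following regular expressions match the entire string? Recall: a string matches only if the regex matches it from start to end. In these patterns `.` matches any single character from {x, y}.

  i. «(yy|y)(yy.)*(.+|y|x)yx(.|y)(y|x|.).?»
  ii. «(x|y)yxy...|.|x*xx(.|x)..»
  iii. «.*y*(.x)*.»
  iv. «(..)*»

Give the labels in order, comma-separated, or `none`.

ii, iii

i → no match
ii → match
iii → match
iv → no match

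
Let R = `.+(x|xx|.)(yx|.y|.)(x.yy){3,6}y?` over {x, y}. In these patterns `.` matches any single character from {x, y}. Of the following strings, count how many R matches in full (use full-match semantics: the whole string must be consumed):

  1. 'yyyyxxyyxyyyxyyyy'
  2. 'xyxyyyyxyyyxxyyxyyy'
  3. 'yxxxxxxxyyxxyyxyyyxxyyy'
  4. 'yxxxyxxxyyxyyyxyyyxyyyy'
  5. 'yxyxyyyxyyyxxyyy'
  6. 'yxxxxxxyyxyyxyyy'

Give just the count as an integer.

5

1 → match
2 → match
3 → match
4 → match
5 → match
6 → no match
Total matched: 5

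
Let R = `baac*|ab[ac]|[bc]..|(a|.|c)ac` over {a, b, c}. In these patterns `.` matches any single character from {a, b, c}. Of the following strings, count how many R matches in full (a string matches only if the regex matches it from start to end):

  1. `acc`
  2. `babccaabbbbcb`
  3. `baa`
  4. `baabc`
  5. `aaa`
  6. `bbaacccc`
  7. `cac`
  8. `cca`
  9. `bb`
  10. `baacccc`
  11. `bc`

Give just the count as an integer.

4

1 → no match
2 → no match
3 → match
4 → no match
5 → no match
6 → no match
7 → match
8 → match
9 → no match
10 → match
11 → no match
Total matched: 4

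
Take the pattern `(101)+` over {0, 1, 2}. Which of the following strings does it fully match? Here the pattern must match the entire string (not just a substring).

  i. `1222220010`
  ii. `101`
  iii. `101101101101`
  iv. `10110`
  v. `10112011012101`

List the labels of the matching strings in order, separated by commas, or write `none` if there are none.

ii, iii

i. `1222220010` → no match — must start with `101`
ii. `101` → match
iii. `101101101101` → match
iv. `10110` → no match — must end with `101`
v → no match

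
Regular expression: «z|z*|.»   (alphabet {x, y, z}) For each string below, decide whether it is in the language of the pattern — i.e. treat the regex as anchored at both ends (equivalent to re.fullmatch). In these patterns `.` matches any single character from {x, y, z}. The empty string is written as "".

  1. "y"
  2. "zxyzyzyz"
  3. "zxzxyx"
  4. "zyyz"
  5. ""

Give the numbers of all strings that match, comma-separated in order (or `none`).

1 → match
2 → no match
3 → no match
4 → no match
5 → match

1, 5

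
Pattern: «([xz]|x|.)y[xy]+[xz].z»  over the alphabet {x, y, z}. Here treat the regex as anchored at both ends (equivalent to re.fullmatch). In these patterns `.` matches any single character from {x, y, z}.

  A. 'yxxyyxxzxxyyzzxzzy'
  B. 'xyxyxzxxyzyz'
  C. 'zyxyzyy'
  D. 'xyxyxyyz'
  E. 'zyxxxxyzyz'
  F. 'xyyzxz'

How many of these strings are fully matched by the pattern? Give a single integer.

2

A → no match — must end with 'z'
B → no match
C → no match — must end with 'z'
D → no match
E → match
F → match
Total matched: 2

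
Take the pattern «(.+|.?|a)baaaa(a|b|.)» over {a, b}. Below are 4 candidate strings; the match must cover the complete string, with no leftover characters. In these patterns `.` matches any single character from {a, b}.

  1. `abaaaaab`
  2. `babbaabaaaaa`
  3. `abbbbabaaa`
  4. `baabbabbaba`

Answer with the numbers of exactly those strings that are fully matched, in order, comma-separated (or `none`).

1. `abaaaaab` → no match
2. `babbaabaaaaa` → match
3. `abbbbabaaa` → no match
4. `baabbabbaba` → no match

2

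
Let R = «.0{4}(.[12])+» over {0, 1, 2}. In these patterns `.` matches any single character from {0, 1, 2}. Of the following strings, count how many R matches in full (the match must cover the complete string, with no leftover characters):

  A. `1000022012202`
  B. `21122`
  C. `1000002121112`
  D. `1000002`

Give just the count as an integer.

A → match
B → no match
C → match
D → match
Total matched: 3

3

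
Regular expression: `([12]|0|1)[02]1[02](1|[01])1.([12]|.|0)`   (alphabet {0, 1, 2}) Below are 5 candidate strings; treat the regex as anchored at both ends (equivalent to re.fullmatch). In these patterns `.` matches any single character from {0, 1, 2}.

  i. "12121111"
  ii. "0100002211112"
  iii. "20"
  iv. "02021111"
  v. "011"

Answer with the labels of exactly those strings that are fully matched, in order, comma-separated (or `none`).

i → match
ii → no match
iii → no match
iv → no match
v → no match

i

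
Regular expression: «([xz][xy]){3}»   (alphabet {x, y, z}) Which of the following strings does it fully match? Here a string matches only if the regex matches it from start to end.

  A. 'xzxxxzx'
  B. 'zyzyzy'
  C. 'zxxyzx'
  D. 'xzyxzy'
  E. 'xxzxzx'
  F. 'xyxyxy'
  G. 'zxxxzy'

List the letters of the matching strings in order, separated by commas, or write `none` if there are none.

A → no match
B → match
C → match
D → no match
E → match
F → match
G → match

B, C, E, F, G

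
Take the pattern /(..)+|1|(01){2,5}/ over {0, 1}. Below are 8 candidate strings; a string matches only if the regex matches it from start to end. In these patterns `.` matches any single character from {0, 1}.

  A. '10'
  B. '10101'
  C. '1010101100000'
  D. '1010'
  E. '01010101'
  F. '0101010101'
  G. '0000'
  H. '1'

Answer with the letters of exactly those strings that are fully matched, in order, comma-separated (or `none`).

A → match
B → no match
C → no match
D → match
E → match
F → match
G → match
H → match

A, D, E, F, G, H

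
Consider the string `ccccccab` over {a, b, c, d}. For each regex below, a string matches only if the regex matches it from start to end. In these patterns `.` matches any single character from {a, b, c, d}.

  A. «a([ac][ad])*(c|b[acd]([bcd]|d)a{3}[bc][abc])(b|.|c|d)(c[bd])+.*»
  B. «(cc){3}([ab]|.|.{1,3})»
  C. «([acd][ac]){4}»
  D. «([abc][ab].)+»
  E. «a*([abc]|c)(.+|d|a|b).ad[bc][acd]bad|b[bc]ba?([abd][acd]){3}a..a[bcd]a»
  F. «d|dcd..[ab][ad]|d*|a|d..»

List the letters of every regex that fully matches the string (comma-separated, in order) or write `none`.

A → no match — must start with `a`
B → match
C → no match
D → no match
E → no match
F → no match

B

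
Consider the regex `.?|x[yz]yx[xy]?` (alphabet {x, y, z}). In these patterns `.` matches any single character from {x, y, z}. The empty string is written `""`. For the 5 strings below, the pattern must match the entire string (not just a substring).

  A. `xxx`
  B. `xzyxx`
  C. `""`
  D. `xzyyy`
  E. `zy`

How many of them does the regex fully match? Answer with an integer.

A → no match
B → match
C → match
D → no match
E → no match
Total matched: 2

2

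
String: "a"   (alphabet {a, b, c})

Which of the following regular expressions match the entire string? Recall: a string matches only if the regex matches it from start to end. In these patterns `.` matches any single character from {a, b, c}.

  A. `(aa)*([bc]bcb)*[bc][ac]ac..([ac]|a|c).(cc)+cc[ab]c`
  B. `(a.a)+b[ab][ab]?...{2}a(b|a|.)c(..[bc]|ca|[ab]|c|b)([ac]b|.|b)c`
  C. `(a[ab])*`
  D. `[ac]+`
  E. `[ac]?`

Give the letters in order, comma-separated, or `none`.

A → no match — must end with "c"
B → no match — must end with "c"
C → no match
D → match
E → match

D, E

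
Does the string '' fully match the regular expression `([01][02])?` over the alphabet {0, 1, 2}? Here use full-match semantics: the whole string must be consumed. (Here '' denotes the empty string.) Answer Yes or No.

Yes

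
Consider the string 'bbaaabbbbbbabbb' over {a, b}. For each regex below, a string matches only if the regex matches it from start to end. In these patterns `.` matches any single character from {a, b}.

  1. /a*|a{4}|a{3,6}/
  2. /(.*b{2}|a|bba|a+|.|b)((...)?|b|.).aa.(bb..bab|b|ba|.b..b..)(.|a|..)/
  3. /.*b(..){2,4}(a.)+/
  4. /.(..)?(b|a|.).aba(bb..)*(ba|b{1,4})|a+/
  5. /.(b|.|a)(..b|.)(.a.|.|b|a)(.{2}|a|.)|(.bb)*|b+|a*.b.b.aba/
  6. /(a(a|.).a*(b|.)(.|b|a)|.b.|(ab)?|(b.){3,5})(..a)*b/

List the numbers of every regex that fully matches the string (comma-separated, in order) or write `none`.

1 → no match
2 → match
3 → no match
4 → no match
5 → no match
6 → no match

2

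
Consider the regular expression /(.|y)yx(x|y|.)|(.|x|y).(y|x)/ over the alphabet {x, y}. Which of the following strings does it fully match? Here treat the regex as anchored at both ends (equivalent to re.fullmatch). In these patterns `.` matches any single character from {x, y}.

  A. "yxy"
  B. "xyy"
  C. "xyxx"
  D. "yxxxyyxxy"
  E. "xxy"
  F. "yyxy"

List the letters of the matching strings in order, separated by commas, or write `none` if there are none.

A, B, C, E, F

A → match
B → match
C → match
D → no match
E → match
F → match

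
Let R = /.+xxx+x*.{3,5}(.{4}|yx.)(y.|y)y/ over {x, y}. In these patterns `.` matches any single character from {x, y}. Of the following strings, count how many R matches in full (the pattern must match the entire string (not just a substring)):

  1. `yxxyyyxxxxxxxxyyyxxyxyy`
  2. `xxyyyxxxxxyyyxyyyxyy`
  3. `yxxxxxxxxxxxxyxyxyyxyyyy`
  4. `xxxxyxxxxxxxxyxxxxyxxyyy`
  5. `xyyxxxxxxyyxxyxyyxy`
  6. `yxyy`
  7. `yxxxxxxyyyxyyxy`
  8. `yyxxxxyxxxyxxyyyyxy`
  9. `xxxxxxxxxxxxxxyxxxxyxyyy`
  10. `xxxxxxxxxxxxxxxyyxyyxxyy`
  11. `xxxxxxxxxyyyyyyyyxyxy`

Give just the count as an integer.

1 → match
2 → match
3 → match
4 → match
5 → match
6 → no match
7 → match
8 → no match
9 → match
10 → match
11 → match
Total matched: 9

9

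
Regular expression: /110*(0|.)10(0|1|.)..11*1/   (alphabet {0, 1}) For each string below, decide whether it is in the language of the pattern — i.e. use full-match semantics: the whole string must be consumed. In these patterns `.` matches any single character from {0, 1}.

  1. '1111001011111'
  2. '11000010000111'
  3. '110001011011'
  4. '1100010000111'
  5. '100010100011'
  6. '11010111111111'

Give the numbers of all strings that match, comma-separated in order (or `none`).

1, 2, 3, 4, 6

1 → match
2 → match
3 → match
4 → match
5 → no match — must start with '11'
6 → match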